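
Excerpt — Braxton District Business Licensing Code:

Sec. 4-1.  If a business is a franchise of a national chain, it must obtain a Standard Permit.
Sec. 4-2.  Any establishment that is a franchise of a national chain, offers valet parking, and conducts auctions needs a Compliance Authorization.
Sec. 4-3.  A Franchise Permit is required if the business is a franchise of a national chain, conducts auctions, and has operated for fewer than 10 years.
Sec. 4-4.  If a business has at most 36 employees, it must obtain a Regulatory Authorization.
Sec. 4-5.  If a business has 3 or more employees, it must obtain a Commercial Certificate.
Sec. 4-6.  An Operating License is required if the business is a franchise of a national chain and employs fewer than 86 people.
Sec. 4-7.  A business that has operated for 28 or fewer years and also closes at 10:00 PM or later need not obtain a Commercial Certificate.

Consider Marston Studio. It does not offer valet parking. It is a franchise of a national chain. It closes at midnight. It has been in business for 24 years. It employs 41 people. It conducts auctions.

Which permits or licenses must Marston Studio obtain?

Operating License, Standard Permit

Sec. 4-1. is a franchise of a national chain → Standard Permit required.
Sec. 4-2. is a franchise of a national chain; does not offer valet parking; conducts auctions → Compliance Authorization not required.
Sec. 4-3. is a franchise of a national chain; conducts auctions; years in business 24 ≥ 10 → Franchise Permit not required.
Sec. 4-4. employees 41 > 36 → Regulatory Authorization not required.
Sec. 4-5. employees 41 ≥ 3 → Commercial Certificate required.
Sec. 4-6. is a franchise of a national chain; employees 41 < 86 → Operating License required.
Sec. 4-7. years in business 24 ≤ 28; closes midnight, after 10:00 PM → exempt from Commercial Certificate.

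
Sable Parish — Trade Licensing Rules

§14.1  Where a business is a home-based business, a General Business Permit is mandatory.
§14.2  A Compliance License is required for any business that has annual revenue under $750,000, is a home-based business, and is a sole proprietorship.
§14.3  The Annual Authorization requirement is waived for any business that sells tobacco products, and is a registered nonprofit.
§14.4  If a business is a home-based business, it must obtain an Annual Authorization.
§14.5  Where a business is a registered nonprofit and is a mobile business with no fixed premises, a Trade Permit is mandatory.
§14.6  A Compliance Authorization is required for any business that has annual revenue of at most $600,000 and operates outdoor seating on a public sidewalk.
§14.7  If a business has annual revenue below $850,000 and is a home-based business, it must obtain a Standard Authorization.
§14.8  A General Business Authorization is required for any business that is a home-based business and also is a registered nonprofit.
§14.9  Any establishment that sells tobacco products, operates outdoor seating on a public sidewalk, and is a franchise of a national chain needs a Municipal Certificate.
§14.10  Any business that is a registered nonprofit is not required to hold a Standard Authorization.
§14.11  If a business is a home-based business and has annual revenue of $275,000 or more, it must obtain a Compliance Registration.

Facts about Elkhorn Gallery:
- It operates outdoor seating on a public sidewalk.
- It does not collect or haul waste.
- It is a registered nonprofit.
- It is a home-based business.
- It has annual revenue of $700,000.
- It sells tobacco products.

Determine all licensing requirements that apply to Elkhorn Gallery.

Compliance Registration, General Business Authorization, General Business Permit

§14.1 is a home-based business → General Business Permit required.
§14.2 revenue $700,000 < $750,000; is a home-based business; is a registered nonprofit (not: is a sole proprietorship) → Compliance License not required.
§14.3 sells tobacco products; is a registered nonprofit → exempt from Annual Authorization.
§14.4 is a home-based business → Annual Authorization required.
§14.5 is a registered nonprofit; is a home-based business (not: is a mobile business with no fixed premises) → Trade Permit not required.
§14.6 revenue $700,000 > $600,000; operates outdoor seating on a public sidewalk → Compliance Authorization not required.
§14.7 revenue $700,000 < $850,000; is a home-based business → Standard Authorization required.
§14.8 is a home-based business; is a registered nonprofit → General Business Authorization required.
§14.9 sells tobacco products; operates outdoor seating on a public sidewalk; is a registered nonprofit (not: is a franchise of a national chain) → Municipal Certificate not required.
§14.10 is a registered nonprofit → exempt from Standard Authorization.
§14.11 is a home-based business; revenue $700,000 ≥ $275,000 → Compliance Registration required.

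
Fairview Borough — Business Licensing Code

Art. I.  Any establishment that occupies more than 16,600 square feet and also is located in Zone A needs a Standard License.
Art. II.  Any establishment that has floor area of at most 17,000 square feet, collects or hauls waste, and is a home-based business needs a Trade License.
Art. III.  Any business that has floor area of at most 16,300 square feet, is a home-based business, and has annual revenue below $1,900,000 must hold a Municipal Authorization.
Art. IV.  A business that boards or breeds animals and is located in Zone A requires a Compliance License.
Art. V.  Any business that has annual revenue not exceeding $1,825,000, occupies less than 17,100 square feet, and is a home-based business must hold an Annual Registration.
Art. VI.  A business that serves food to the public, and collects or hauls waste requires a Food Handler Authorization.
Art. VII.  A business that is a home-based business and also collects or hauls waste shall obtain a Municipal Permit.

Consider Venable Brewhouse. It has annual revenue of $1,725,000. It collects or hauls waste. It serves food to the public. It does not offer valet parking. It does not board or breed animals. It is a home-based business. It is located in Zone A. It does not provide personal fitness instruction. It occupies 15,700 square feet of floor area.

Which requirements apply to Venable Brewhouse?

Annual Registration, Food Handler Authorization, Municipal Authorization, Municipal Permit, Trade License

Art. I. floor area 15,700 square feet ≤ 16,600 square feet; is located in Zone A → Standard License not required.
Art. II. floor area 15,700 square feet ≤ 17,000 square feet; collects or hauls waste; is a home-based business → Trade License required.
Art. III. floor area 15,700 square feet ≤ 16,300 square feet; is a home-based business; revenue $1,725,000 < $1,900,000 → Municipal Authorization required.
Art. IV. does not board or breed animals; is located in Zone A → Compliance License not required.
Art. V. revenue $1,725,000 ≤ $1,825,000; floor area 15,700 square feet < 17,100 square feet; is a home-based business → Annual Registration required.
Art. VI. serves food to the public; collects or hauls waste → Food Handler Authorization required.
Art. VII. is a home-based business; collects or hauls waste → Municipal Permit required.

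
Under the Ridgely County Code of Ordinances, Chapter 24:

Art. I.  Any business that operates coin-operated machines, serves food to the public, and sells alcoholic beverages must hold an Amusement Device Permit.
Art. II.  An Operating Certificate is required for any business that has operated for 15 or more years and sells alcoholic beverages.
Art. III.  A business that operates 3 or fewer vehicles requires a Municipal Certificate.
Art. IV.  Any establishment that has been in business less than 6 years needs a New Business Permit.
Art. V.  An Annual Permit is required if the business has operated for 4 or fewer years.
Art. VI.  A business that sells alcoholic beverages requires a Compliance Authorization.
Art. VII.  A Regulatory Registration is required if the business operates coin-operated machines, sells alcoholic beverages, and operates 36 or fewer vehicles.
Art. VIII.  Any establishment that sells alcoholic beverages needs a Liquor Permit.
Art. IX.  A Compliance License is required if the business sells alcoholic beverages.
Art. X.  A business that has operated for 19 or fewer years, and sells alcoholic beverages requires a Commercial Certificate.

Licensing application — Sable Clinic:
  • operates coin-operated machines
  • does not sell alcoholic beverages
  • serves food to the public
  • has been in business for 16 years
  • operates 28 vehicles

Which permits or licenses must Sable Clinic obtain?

None

Art. I. operates coin-operated machines; serves food to the public; does not sell alcoholic beverages → Amusement Device Permit not required.
Art. II. years in business 16 ≥ 15; does not sell alcoholic beverages → Operating Certificate not required.
Art. III. vehicles 28 > 3 → Municipal Certificate not required.
Art. IV. years in business 16 ≥ 6 → New Business Permit not required.
Art. V. years in business 16 > 4 → Annual Permit not required.
Art. VI. does not sell alcoholic beverages → Compliance Authorization not required.
Art. VII. operates coin-operated machines; does not sell alcoholic beverages; vehicles 28 ≤ 36 → Regulatory Registration not required.
Art. VIII. does not sell alcoholic beverages → Liquor Permit not required.
Art. IX. does not sell alcoholic beverages → Compliance License not required.
Art. X. years in business 16 ≤ 19; does not sell alcoholic beverages → Commercial Certificate not required.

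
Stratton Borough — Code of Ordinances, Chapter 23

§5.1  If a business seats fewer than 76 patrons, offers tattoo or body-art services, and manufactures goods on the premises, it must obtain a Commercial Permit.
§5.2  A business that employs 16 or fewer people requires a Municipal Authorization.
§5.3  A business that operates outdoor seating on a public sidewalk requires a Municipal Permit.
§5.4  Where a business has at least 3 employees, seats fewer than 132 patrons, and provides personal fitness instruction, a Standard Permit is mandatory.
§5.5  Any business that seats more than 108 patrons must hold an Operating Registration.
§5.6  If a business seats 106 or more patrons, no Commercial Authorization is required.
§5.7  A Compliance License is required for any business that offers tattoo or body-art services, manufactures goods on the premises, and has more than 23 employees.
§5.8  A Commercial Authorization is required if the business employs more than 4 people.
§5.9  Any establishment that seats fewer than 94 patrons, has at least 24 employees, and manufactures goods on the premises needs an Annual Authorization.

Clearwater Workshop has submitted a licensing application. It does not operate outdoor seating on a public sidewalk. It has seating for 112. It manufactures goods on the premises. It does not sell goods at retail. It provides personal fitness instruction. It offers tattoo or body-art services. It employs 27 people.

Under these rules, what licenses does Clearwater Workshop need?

§5.1 seating 112 ≥ 76; offers tattoo or body-art services; manufactures goods on the premises → Commercial Permit not required.
§5.2 employees 27 > 16 → Municipal Authorization not required.
§5.3 does not operate outdoor seating on a public sidewalk → Municipal Permit not required.
§5.4 employees 27 ≥ 3; seating 112 < 132; provides personal fitness instruction → Standard Permit required.
§5.5 seating 112 > 108 → Operating Registration required.
§5.6 seating 112 ≥ 106 → exempt from Commercial Authorization.
§5.7 offers tattoo or body-art services; manufactures goods on the premises; employees 27 > 23 → Compliance License required.
§5.8 employees 27 > 4 → Commercial Authorization required.
§5.9 seating 112 ≥ 94; employees 27 ≥ 24; manufactures goods on the premises → Annual Authorization not required.

Compliance License, Operating Registration, Standard Permit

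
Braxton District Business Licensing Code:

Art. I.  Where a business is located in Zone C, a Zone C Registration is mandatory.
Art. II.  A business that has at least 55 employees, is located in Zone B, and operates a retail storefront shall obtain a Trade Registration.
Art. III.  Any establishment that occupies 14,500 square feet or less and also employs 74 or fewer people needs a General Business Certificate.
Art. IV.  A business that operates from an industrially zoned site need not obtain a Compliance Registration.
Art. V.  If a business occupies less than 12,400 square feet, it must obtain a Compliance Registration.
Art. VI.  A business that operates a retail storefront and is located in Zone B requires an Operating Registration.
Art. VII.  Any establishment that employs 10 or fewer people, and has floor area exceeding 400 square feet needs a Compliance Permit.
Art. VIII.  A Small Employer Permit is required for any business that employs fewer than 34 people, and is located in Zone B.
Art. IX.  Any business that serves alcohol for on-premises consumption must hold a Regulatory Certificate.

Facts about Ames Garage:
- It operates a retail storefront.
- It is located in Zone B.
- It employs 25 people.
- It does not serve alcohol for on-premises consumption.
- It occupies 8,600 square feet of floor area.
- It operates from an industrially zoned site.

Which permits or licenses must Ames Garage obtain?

General Business Certificate, Operating Registration, Small Employer Permit

Art. I. is located in Zone B (not: is located in Zone C) → Zone C Registration not required.
Art. II. employees 25 < 55; is located in Zone B; operates a retail storefront → Trade Registration not required.
Art. III. floor area 8,600 square feet ≤ 14,500 square feet; employees 25 ≤ 74 → General Business Certificate required.
Art. IV. operates from an industrially zoned site → exempt from Compliance Registration.
Art. V. floor area 8,600 square feet < 12,400 square feet → Compliance Registration required.
Art. VI. operates a retail storefront; is located in Zone B → Operating Registration required.
Art. VII. employees 25 > 10; floor area 8,600 square feet > 400 square feet → Compliance Permit not required.
Art. VIII. employees 25 < 34; is located in Zone B → Small Employer Permit required.
Art. IX. does not serve alcohol for on-premises consumption → Regulatory Certificate not required.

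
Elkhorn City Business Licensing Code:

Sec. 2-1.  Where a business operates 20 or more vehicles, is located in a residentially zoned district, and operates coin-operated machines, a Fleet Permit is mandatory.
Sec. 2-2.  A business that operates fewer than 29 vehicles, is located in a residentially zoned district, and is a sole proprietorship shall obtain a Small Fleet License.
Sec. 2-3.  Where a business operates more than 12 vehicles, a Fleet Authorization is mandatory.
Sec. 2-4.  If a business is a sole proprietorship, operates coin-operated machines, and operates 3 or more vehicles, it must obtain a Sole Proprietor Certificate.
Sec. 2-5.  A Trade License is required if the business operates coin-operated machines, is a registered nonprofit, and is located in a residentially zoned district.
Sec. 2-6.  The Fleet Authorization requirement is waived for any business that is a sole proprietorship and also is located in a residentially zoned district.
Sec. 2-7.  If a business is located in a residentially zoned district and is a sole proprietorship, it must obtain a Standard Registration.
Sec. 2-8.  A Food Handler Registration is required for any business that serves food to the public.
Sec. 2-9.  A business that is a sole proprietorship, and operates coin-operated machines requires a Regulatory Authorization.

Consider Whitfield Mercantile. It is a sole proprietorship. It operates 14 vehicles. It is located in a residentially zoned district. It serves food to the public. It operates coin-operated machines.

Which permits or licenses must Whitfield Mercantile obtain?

Sec. 2-1. vehicles 14 < 20; is located in a residentially zoned district; operates coin-operated machines → Fleet Permit not required.
Sec. 2-2. vehicles 14 < 29; is located in a residentially zoned district; is a sole proprietorship → Small Fleet License required.
Sec. 2-3. vehicles 14 > 12 → Fleet Authorization required.
Sec. 2-4. is a sole proprietorship; operates coin-operated machines; vehicles 14 ≥ 3 → Sole Proprietor Certificate required.
Sec. 2-5. operates coin-operated machines; is a sole proprietorship (not: is a registered nonprofit); is located in a residentially zoned district → Trade License not required.
Sec. 2-6. is a sole proprietorship; is located in a residentially zoned district → exempt from Fleet Authorization.
Sec. 2-7. is located in a residentially zoned district; is a sole proprietorship → Standard Registration required.
Sec. 2-8. serves food to the public → Food Handler Registration required.
Sec. 2-9. is a sole proprietorship; operates coin-operated machines → Regulatory Authorization required.

Food Handler Registration, Regulatory Authorization, Small Fleet License, Sole Proprietor Certificate, Standard Registration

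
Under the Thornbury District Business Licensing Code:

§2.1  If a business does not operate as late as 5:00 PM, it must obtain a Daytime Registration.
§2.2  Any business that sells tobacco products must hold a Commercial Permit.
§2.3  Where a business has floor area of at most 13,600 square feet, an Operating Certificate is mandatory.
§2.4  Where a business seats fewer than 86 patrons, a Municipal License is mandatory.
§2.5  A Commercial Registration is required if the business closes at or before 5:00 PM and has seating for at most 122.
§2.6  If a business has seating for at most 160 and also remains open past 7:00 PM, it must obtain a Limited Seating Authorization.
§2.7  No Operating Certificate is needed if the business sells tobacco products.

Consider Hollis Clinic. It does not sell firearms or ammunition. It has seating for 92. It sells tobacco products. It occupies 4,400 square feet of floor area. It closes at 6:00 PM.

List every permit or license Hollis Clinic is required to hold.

§2.1 closes 6:00 PM, after 5:00 PM → Daytime Registration not required.
§2.2 sells tobacco products → Commercial Permit required.
§2.3 floor area 4,400 square feet ≤ 13,600 square feet → Operating Certificate required.
§2.4 seating 92 ≥ 86 → Municipal License not required.
§2.5 closes 6:00 PM, after 5:00 PM; seating 92 ≤ 122 → Commercial Registration not required.
§2.6 seating 92 ≤ 160; closes 6:00 PM, at/before 7:00 PM → Limited Seating Authorization not required.
§2.7 sells tobacco products → exempt from Operating Certificate.

Commercial Permit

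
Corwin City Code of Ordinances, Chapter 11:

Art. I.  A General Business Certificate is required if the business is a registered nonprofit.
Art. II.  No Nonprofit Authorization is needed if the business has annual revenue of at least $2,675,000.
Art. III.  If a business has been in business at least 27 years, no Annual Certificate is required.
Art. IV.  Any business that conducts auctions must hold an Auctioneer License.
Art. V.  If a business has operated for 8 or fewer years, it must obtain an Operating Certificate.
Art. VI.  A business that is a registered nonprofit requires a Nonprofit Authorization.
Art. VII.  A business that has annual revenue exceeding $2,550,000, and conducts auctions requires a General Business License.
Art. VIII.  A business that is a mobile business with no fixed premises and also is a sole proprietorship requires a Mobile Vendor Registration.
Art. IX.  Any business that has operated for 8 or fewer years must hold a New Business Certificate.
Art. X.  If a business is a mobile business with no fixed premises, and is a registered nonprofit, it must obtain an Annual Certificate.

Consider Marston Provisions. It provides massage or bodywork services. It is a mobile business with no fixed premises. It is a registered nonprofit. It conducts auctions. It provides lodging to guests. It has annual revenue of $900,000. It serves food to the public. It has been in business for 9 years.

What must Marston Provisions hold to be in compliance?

Art. I. is a registered nonprofit → General Business Certificate required.
Art. II. revenue $900,000 < $2,675,000 → Nonprofit Authorization exemption does not apply.
Art. III. years in business 9 < 27 → Annual Certificate exemption does not apply.
Art. IV. conducts auctions → Auctioneer License required.
Art. V. years in business 9 > 8 → Operating Certificate not required.
Art. VI. is a registered nonprofit → Nonprofit Authorization required.
Art. VII. revenue $900,000 ≤ $2,550,000; conducts auctions → General Business License not required.
Art. VIII. is a mobile business with no fixed premises; is a registered nonprofit (not: is a sole proprietorship) → Mobile Vendor Registration not required.
Art. IX. years in business 9 > 8 → New Business Certificate not required.
Art. X. is a mobile business with no fixed premises; is a registered nonprofit → Annual Certificate required.

Annual Certificate, Auctioneer License, General Business Certificate, Nonprofit Authorization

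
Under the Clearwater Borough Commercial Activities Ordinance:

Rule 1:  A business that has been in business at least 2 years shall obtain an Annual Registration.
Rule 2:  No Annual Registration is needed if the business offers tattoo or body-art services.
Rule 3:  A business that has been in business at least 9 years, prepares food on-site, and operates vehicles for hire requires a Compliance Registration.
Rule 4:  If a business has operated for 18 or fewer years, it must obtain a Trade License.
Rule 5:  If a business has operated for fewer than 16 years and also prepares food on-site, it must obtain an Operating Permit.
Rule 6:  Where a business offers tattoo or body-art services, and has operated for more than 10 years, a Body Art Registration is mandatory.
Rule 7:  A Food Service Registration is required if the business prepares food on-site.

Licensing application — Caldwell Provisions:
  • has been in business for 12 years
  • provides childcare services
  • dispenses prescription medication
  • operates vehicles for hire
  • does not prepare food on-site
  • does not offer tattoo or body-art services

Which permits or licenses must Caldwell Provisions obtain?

Annual Registration, Trade License

Rule 1: years in business 12 ≥ 2 → Annual Registration required.
Rule 2: does not offer tattoo or body-art services → Annual Registration exemption does not apply.
Rule 3: years in business 12 ≥ 9; does not prepare food on-site; operates vehicles for hire → Compliance Registration not required.
Rule 4: years in business 12 ≤ 18 → Trade License required.
Rule 5: years in business 12 < 16; does not prepare food on-site → Operating Permit not required.
Rule 6: does not offer tattoo or body-art services; years in business 12 > 10 → Body Art Registration not required.
Rule 7: does not prepare food on-site → Food Service Registration not required.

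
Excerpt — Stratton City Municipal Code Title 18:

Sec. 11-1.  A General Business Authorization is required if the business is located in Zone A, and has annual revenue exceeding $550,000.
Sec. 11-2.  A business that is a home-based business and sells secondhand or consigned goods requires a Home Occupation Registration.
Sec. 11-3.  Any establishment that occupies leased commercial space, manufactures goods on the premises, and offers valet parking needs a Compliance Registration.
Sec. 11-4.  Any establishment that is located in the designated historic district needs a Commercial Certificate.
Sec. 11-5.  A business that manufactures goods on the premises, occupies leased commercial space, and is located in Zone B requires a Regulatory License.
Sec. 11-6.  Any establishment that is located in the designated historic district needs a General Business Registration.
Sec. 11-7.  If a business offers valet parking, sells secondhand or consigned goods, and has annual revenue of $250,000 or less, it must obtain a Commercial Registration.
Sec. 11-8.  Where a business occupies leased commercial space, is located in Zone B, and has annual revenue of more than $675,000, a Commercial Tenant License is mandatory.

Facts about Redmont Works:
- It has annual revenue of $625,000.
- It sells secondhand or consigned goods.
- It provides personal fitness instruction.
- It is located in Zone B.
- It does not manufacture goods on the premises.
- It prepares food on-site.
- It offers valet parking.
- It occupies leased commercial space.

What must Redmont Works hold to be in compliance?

Sec. 11-1. is located in Zone B (not: is located in Zone A); revenue $625,000 > $550,000 → General Business Authorization not required.
Sec. 11-2. occupies leased commercial space (not: is a home-based business); sells secondhand or consigned goods → Home Occupation Registration not required.
Sec. 11-3. occupies leased commercial space; does not manufacture goods on the premises; offers valet parking → Compliance Registration not required.
Sec. 11-4. is located in Zone B (not: is located in the designated historic district) → Commercial Certificate not required.
Sec. 11-5. does not manufacture goods on the premises; occupies leased commercial space; is located in Zone B → Regulatory License not required.
Sec. 11-6. is located in Zone B (not: is located in the designated historic district) → General Business Registration not required.
Sec. 11-7. offers valet parking; sells secondhand or consigned goods; revenue $625,000 > $250,000 → Commercial Registration not required.
Sec. 11-8. occupies leased commercial space; is located in Zone B; revenue $625,000 ≤ $675,000 → Commercial Tenant License not required.

None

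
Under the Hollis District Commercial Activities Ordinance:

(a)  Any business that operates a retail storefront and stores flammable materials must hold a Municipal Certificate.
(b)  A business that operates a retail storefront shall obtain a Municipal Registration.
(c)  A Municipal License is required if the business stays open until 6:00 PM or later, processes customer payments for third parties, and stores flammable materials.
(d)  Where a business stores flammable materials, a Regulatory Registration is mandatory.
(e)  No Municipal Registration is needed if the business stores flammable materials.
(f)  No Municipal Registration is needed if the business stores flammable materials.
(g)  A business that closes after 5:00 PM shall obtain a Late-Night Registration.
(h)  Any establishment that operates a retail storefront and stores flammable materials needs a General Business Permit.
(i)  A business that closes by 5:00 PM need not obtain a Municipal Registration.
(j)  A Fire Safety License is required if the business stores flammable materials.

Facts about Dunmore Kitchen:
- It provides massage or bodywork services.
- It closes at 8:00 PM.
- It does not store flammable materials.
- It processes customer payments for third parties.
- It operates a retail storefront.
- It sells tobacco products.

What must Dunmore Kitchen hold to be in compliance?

(a) operates a retail storefront; does not store flammable materials → Municipal Certificate not required.
(b) operates a retail storefront → Municipal Registration required.
(c) closes 8:00 PM, after 6:00 PM; processes customer payments for third parties; does not store flammable materials → Municipal License not required.
(d) does not store flammable materials → Regulatory Registration not required.
(e) does not store flammable materials → Municipal Registration exemption does not apply.
(f) does not store flammable materials → Municipal Registration exemption does not apply.
(g) closes 8:00 PM, after 5:00 PM → Late-Night Registration required.
(h) operates a retail storefront; does not store flammable materials → General Business Permit not required.
(i) closes 8:00 PM, after 5:00 PM → Municipal Registration exemption does not apply.
(j) does not store flammable materials → Fire Safety License not required.

Late-Night Registration, Municipal Registration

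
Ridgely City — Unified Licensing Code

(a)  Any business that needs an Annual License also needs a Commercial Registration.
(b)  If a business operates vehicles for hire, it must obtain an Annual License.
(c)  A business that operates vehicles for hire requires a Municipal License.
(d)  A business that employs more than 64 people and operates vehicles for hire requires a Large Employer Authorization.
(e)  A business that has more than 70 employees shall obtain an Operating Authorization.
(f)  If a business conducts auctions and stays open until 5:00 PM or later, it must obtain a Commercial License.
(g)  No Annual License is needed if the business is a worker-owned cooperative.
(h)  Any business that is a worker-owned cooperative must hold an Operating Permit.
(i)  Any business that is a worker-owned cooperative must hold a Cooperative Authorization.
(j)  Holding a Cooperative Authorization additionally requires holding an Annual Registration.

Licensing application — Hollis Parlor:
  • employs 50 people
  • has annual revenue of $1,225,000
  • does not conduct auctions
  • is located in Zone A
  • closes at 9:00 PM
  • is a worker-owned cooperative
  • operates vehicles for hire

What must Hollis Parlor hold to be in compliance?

Annual Registration, Cooperative Authorization, Municipal License, Operating Permit

(a) Annual License is not required → no effect.
(b) operates vehicles for hire → Annual License required.
(c) operates vehicles for hire → Municipal License required.
(d) employees 50 ≤ 64; operates vehicles for hire → Large Employer Authorization not required.
(e) employees 50 ≤ 70 → Operating Authorization not required.
(f) does not conduct auctions; closes 9:00 PM, after 5:00 PM → Commercial License not required.
(g) is a worker-owned cooperative → exempt from Annual License.
(h) is a worker-owned cooperative → Operating Permit required.
(i) is a worker-owned cooperative → Cooperative Authorization required.
(j) Cooperative Authorization is required → Annual Registration also required.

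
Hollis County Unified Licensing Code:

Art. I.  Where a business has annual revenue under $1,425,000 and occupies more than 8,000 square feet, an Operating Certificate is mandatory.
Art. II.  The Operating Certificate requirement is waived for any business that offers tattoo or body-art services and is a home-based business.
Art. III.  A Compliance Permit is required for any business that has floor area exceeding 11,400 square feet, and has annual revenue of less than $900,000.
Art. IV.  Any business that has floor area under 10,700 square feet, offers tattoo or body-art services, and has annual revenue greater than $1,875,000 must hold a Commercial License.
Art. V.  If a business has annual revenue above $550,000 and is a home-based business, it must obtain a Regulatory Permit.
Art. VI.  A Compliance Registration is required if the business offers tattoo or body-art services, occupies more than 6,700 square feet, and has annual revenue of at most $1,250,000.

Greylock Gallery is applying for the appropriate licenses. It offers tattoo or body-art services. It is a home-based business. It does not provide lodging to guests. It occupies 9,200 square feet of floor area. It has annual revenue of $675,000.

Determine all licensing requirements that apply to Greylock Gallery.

Art. I. revenue $675,000 < $1,425,000; floor area 9,200 square feet > 8,000 square feet → Operating Certificate required.
Art. II. offers tattoo or body-art services; is a home-based business → exempt from Operating Certificate.
Art. III. floor area 9,200 square feet ≤ 11,400 square feet; revenue $675,000 < $900,000 → Compliance Permit not required.
Art. IV. floor area 9,200 square feet < 10,700 square feet; offers tattoo or body-art services; revenue $675,000 ≤ $1,875,000 → Commercial License not required.
Art. V. revenue $675,000 > $550,000; is a home-based business → Regulatory Permit required.
Art. VI. offers tattoo or body-art services; floor area 9,200 square feet > 6,700 square feet; revenue $675,000 ≤ $1,250,000 → Compliance Registration required.

Compliance Registration, Regulatory Permit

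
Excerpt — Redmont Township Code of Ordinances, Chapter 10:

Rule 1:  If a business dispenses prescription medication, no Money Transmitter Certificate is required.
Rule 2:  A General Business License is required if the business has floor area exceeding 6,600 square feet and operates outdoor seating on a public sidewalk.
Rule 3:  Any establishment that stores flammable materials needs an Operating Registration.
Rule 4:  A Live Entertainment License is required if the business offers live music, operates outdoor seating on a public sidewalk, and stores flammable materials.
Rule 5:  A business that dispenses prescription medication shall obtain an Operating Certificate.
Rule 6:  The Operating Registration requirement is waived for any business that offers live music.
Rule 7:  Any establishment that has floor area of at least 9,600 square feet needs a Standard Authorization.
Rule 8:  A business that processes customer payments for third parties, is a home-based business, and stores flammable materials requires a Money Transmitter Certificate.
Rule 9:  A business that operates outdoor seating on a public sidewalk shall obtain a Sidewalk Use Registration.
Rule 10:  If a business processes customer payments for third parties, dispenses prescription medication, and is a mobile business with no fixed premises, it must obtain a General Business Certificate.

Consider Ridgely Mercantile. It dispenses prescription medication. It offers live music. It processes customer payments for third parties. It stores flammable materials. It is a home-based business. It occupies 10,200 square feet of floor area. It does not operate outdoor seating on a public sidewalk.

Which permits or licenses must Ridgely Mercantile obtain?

Operating Certificate, Standard Authorization

Rule 1: dispenses prescription medication → exempt from Money Transmitter Certificate.
Rule 2: floor area 10,200 square feet > 6,600 square feet; does not operate outdoor seating on a public sidewalk → General Business License not required.
Rule 3: stores flammable materials → Operating Registration required.
Rule 4: offers live music; does not operate outdoor seating on a public sidewalk; stores flammable materials → Live Entertainment License not required.
Rule 5: dispenses prescription medication → Operating Certificate required.
Rule 6: offers live music → exempt from Operating Registration.
Rule 7: floor area 10,200 square feet ≥ 9,600 square feet → Standard Authorization required.
Rule 8: processes customer payments for third parties; is a home-based business; stores flammable materials → Money Transmitter Certificate required.
Rule 9: does not operate outdoor seating on a public sidewalk → Sidewalk Use Registration not required.
Rule 10: processes customer payments for third parties; dispenses prescription medication; is a home-based business (not: is a mobile business with no fixed premises) → General Business Certificate not required.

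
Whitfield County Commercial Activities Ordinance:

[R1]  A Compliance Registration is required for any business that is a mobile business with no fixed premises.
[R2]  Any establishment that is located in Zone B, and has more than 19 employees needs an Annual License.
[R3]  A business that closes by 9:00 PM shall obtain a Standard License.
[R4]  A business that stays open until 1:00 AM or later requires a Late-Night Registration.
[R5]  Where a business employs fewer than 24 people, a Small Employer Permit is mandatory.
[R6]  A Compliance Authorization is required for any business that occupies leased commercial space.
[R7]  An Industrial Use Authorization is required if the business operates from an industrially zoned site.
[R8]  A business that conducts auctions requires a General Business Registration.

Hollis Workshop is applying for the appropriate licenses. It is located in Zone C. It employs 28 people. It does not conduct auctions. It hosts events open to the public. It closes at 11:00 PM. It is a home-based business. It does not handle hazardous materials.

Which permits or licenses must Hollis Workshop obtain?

None

[R1] is a home-based business (not: is a mobile business with no fixed premises) → Compliance Registration not required.
[R2] is located in Zone C (not: is located in Zone B); employees 28 > 19 → Annual License not required.
[R3] closes 11:00 PM, after 9:00 PM → Standard License not required.
[R4] closes 11:00 PM, at/before 1:00 AM → Late-Night Registration not required.
[R5] employees 28 ≥ 24 → Small Employer Permit not required.
[R6] is a home-based business (not: occupies leased commercial space) → Compliance Authorization not required.
[R7] is a home-based business (not: operates from an industrially zoned site) → Industrial Use Authorization not required.
[R8] does not conduct auctions → General Business Registration not required.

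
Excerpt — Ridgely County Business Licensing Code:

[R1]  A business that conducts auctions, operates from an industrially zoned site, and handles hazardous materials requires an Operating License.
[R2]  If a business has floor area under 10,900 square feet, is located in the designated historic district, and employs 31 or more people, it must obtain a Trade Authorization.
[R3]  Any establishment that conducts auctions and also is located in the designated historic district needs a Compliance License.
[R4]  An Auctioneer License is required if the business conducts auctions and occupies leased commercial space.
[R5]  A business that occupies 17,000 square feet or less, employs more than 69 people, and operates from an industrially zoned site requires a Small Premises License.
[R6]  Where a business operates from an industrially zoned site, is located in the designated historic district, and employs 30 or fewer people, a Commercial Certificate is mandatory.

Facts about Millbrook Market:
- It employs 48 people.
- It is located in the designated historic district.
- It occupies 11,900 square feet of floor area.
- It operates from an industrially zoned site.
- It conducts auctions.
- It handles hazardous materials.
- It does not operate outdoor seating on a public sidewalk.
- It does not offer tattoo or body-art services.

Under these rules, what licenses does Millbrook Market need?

Compliance License, Operating License

[R1] conducts auctions; operates from an industrially zoned site; handles hazardous materials → Operating License required.
[R2] floor area 11,900 square feet ≥ 10,900 square feet; is located in the designated historic district; employees 48 ≥ 31 → Trade Authorization not required.
[R3] conducts auctions; is located in the designated historic district → Compliance License required.
[R4] conducts auctions; operates from an industrially zoned site (not: occupies leased commercial space) → Auctioneer License not required.
[R5] floor area 11,900 square feet ≤ 17,000 square feet; employees 48 ≤ 69; operates from an industrially zoned site → Small Premises License not required.
[R6] operates from an industrially zoned site; is located in the designated historic district; employees 48 > 30 → Commercial Certificate not required.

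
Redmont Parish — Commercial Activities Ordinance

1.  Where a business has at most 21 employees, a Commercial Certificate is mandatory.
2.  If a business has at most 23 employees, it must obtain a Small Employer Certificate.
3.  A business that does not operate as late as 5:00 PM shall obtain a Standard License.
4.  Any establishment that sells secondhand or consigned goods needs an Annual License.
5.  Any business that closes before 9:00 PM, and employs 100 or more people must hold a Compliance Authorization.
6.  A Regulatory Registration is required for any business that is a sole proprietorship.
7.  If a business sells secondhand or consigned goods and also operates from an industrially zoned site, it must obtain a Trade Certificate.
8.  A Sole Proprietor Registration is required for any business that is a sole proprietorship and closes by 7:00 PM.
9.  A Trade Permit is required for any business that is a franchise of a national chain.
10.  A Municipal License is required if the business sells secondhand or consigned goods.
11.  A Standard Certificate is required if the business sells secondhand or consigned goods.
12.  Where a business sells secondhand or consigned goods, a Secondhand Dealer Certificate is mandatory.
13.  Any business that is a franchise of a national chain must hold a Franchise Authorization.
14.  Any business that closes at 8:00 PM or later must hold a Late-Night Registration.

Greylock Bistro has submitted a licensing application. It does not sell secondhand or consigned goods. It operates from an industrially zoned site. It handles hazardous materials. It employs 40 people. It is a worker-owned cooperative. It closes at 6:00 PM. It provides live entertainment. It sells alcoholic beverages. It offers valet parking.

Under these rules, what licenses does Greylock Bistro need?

1. employees 40 > 21 → Commercial Certificate not required.
2. employees 40 > 23 → Small Employer Certificate not required.
3. closes 6:00 PM, after 5:00 PM → Standard License not required.
4. does not sell secondhand or consigned goods → Annual License not required.
5. closes 6:00 PM, at/before 9:00 PM; employees 40 < 100 → Compliance Authorization not required.
6. is a worker-owned cooperative (not: is a sole proprietorship) → Regulatory Registration not required.
7. does not sell secondhand or consigned goods; operates from an industrially zoned site → Trade Certificate not required.
8. is a worker-owned cooperative (not: is a sole proprietorship); closes 6:00 PM, at/before 7:00 PM → Sole Proprietor Registration not required.
9. is a worker-owned cooperative (not: is a franchise of a national chain) → Trade Permit not required.
10. does not sell secondhand or consigned goods → Municipal License not required.
11. does not sell secondhand or consigned goods → Standard Certificate not required.
12. does not sell secondhand or consigned goods → Secondhand Dealer Certificate not required.
13. is a worker-owned cooperative (not: is a franchise of a national chain) → Franchise Authorization not required.
14. closes 6:00 PM, at/before 8:00 PM → Late-Night Registration not required.

None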